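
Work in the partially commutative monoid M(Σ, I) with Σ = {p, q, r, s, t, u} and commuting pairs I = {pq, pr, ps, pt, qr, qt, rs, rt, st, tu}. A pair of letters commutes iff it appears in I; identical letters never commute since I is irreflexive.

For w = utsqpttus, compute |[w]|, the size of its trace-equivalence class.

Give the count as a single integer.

252

0(u) covers ∅
1(t) covers ∅
2(s) covers 0:u
3(q) covers 2:s
4(p) covers 0:u
5(t) covers 1:t
6(t) covers 5:t
7(u) covers 3:q, 4:p
8(s) covers 7:u
floor of heap: 0:u, 1:t
completions by unplaced set U, small U first (add the entries for U minus each lowest piece of U):
  |U|=1: {6}:1  {8}:1
  |U|=2: {5,6}:1  {6,8}:2  {7,8}:1
  |U|=3: {1,5,6}:1  {3,7,8}:1  {4,7,8}:1  {5,6,8}:3  {6,7,8}:3
  |U|=4: {1,5,6,8}:4  {2,3,7,8}:1  {3,4,7,8}:2  {3,6,7,8}:4  {4,6,7,8}:4  {5,6,7,8}:6
  |U|=5: {1,5,6,7,8}:10  {2,3,4,7,8}:3  {2,3,6,7,8}:5  {3,4,6,7,8}:10  {3,5,6,7,8}:10  {4,5,6,7,8}:10
  |U|=6: {0,2,3,4,7,8}:3  {1,3,5,6,7,8}:20  {1,4,5,6,7,8}:20  {2,3,4,6,7,8}:18  {2,3,5,6,7,8}:15  {3,4,5,6,7,8}:30
  |U|=7: {0,2,3,4,6,7,8}:21  {1,2,3,5,6,7,8}:35  {1,3,4,5,6,7,8}:70  {2,3,4,5,6,7,8}:63
  start at 0(u): 168
  start at 1(t): 84
sum over floor = 252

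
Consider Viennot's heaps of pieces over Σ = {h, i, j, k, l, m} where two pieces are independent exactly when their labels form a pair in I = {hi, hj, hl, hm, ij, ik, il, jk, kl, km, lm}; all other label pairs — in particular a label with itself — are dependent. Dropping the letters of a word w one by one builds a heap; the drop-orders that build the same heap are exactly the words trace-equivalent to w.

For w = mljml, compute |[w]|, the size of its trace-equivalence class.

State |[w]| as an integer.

#0=m has no predecessor
#1=l has no predecessor
#2=j depends on [0:m, 1:l]
#3=m depends on [2:j]
#4=l depends on [2:j]
sources: [0:m, 1:l]
N(rest) = Σ N(rest − s) over sources s of rest; N(one piece) = 1:
  size 1 → [3]=1  [4]=1
  size 2 → [3,4]=2
  size 3 → [2,3,4]=2
  first=0(m) contributes 2
  first=1(l) contributes 2
|[w]| = 4

4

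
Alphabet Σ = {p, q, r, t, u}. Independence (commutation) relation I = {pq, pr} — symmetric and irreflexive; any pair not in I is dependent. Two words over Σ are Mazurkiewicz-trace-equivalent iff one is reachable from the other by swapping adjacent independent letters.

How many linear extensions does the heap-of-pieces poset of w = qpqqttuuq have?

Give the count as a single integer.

piece 0:q — minimal
piece 1:p — minimal
piece 2:q rests on {0:q}
piece 3:q rests on {2:q}
piece 4:t rests on {1:p, 3:q}
piece 5:t rests on {4:t}
piece 6:u rests on {5:t}
piece 7:u rests on {6:u}
piece 8:q rests on {7:u}
minimal pieces: {0:q, 1:p}
ways to finish when only these pieces remain (= sum over removing one remaining piece with nothing left below it):
  1 left: {8}→1
  2 left: {7,8}→1
  3 left: {6,7,8}→1
  4 left: {5,6,7,8}→1
  5 left: {4,5,6,7,8}→1
  6 left: {1,4,5,6,7,8}→1  {3,4,5,6,7,8}→1
  7 left: {1,3,4,5,6,7,8}→2  {2,3,4,5,6,7,8}→1
  placing 0:q first → 3 extensions
  placing 1:p first → 1 extensions
total linear extensions = 4

4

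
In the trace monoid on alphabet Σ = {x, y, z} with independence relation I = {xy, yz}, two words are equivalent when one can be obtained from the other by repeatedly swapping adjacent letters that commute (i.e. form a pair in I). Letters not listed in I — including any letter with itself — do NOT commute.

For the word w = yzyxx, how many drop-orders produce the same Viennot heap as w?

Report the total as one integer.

10

0(y) covers ∅
1(z) covers ∅
2(y) covers 0:y
3(x) covers 1:z
4(x) covers 3:x
floor of heap: 0:y, 1:z
completions by unplaced set U, small U first (add the entries for U minus each lowest piece of U):
  |U|=1: {2}:1  {4}:1
  |U|=2: {0,2}:1  {2,4}:2  {3,4}:1
  |U|=3: {0,2,4}:3  {1,3,4}:1  {2,3,4}:3
  start at 0(y): 4
  start at 1(z): 6
sum over floor = 10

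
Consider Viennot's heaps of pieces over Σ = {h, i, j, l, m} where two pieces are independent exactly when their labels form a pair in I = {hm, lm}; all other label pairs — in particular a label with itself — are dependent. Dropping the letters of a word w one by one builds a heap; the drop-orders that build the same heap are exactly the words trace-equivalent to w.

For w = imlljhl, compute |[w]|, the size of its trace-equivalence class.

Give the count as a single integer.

0(i) covers ∅
1(m) covers 0:i
2(l) covers 0:i
3(l) covers 2:l
4(j) covers 1:m, 3:l
5(h) covers 4:j
6(l) covers 5:h
floor of heap: 0:i
completions by unplaced set U, small U first (add the entries for U minus each lowest piece of U):
  |U|=1: {6}:1
  |U|=2: {5,6}:1
  |U|=3: {4,5,6}:1
  |U|=4: {1,4,5,6}:1  {3,4,5,6}:1
  |U|=5: {1,3,4,5,6}:2  {2,3,4,5,6}:1
  start at 0(i): 3

3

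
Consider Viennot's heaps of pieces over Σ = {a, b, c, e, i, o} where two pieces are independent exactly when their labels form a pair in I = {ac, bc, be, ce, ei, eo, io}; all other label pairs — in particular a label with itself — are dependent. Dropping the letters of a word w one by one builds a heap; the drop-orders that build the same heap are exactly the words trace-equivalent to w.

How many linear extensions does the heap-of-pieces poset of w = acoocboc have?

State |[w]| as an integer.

4

piece 0:a — minimal
piece 1:c — minimal
piece 2:o rests on {0:a, 1:c}
piece 3:o rests on {2:o}
piece 4:c rests on {3:o}
piece 5:b rests on {3:o}
piece 6:o rests on {4:c, 5:b}
piece 7:c rests on {6:o}
minimal pieces: {0:a, 1:c}
ways to finish when only these pieces remain (= sum over removing one remaining piece with nothing left below it):
  1 left: {7}→1
  2 left: {6,7}→1
  3 left: {4,6,7}→1  {5,6,7}→1
  4 left: {4,5,6,7}→2
  5 left: {3,4,5,6,7}→2
  6 left: {2,3,4,5,6,7}→2
  placing 0:a first → 2 extensions
  placing 1:c first → 2 extensions
total linear extensions = 4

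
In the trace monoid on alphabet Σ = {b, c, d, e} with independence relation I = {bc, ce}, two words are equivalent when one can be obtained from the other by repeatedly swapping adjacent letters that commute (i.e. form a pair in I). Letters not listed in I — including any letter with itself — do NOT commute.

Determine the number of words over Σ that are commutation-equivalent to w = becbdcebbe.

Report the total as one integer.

piece 0:b — minimal
piece 1:e rests on {0:b}
piece 2:c — minimal
piece 3:b rests on {1:e}
piece 4:d rests on {2:c, 3:b}
piece 5:c rests on {4:d}
piece 6:e rests on {4:d}
piece 7:b rests on {6:e}
piece 8:b rests on {7:b}
piece 9:e rests on {8:b}
minimal pieces: {0:b, 2:c}
ways to finish when only these pieces remain (= sum over removing one remaining piece with nothing left below it):
  1 left: {5}→1  {9}→1
  2 left: {5,9}→2  {8,9}→1
  3 left: {5,8,9}→3  {7,8,9}→1
  4 left: {5,7,8,9}→4  {6,7,8,9}→1
  5 left: {5,6,7,8,9}→5
  6 left: {4,5,6,7,8,9}→5
  7 left: {2,4,5,6,7,8,9}→5  {3,4,5,6,7,8,9}→5
  8 left: {1,3,4,5,6,7,8,9}→5  {2,3,4,5,6,7,8,9}→10
  placing 0:b first → 15 extensions
  placing 2:c first → 5 extensions
total linear extensions = 20

20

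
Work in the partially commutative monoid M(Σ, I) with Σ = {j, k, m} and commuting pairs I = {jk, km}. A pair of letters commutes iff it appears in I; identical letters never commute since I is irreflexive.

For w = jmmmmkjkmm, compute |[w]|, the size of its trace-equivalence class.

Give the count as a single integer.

piece 0:j — minimal
piece 1:m rests on {0:j}
piece 2:m rests on {1:m}
piece 3:m rests on {2:m}
piece 4:m rests on {3:m}
piece 5:k — minimal
piece 6:j rests on {4:m}
piece 7:k rests on {5:k}
piece 8:m rests on {6:j}
piece 9:m rests on {8:m}
minimal pieces: {0:j, 5:k}
ways to finish when only these pieces remain (= sum over removing one remaining piece with nothing left below it):
  1 left: {7}→1  {9}→1
  2 left: {5,7}→1  {7,9}→2  {8,9}→1
  3 left: {5,7,9}→3  {6,8,9}→1  {7,8,9}→3
  4 left: {4,6,8,9}→1  {5,7,8,9}→6  {6,7,8,9}→4
  5 left: {3,4,6,8,9}→1  {4,6,7,8,9}→5  {5,6,7,8,9}→10
  6 left: {2,3,4,6,8,9}→1  {3,4,6,7,8,9}→6  {4,5,6,7,8,9}→15
  7 left: {1,2,3,4,6,8,9}→1  {2,3,4,6,7,8,9}→7  {3,4,5,6,7,8,9}→21
  8 left: {0,1,2,3,4,6,8,9}→1  {1,2,3,4,6,7,8,9}→8  {2,3,4,5,6,7,8,9}→28
  placing 0:j first → 36 extensions
  placing 5:k first → 9 extensions
total linear extensions = 45

45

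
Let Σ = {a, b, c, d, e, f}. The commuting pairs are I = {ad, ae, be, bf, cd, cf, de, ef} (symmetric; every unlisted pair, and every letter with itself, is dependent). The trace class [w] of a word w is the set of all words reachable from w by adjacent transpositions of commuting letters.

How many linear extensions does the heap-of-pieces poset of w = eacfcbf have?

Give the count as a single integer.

piece 0:e — minimal
piece 1:a — minimal
piece 2:c rests on {0:e, 1:a}
piece 3:f rests on {1:a}
piece 4:c rests on {2:c}
piece 5:b rests on {4:c}
piece 6:f rests on {3:f}
minimal pieces: {0:e, 1:a}
ways to finish when only these pieces remain (= sum over removing one remaining piece with nothing left below it):
  1 left: {5}→1  {6}→1
  2 left: {3,6}→1  {4,5}→1  {5,6}→2
  3 left: {2,4,5}→1  {3,5,6}→3  {4,5,6}→3
  4 left: {0,2,4,5}→1  {2,4,5,6}→4  {3,4,5,6}→6
  5 left: {0,2,4,5,6}→5  {2,3,4,5,6}→10
  placing 0:e first → 10 extensions
  placing 1:a first → 15 extensions
total linear extensions = 25

25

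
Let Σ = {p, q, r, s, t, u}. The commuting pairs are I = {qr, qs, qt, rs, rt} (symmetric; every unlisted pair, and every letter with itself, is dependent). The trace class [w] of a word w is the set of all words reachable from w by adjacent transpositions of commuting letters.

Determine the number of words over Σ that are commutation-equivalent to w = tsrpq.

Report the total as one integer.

3

#0=t has no predecessor
#1=s depends on [0:t]
#2=r has no predecessor
#3=p depends on [1:s, 2:r]
#4=q depends on [3:p]
sources: [0:t, 2:r]
N(rest) = Σ N(rest − s) over sources s of rest; N(one piece) = 1:
  size 1 → [4]=1
  size 2 → [3,4]=1
  size 3 → [1,3,4]=1  [2,3,4]=1
  first=0(t) contributes 2
  first=2(r) contributes 1
|[w]| = 3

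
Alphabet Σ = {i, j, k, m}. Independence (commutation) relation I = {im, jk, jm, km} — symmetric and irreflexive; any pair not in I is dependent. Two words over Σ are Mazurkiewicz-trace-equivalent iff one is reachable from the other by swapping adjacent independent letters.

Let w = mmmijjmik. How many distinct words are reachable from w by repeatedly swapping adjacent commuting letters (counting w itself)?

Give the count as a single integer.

drop 0:m onto floor
drop 1:m onto {0:m}
drop 2:m onto {1:m}
drop 3:i onto floor
drop 4:j onto {3:i}
drop 5:j onto {4:j}
drop 6:m onto {2:m}
drop 7:i onto {5:j}
drop 8:k onto {7:i}
ground layer = {0:m, 3:i}
drop-orders for the pieces not yet dropped (sum over which currently-grounded one goes next):
  1 to go: {6} 1  {8} 1
  2 to go: {2,6} 1  {6,8} 2  {7,8} 1
  3 to go: {1,2,6} 1  {2,6,8} 3  {5,7,8} 1  {6,7,8} 3
  4 to go: {0,1,2,6} 1  {1,2,6,8} 4  {2,6,7,8} 6  {4,5,7,8} 1  {5,6,7,8} 4
  5 to go: {0,1,2,6,8} 5  {1,2,6,7,8} 10  {2,5,6,7,8} 10  {3,4,5,7,8} 1  {4,5,6,7,8} 5
  6 to go: {0,1,2,6,7,8} 15  {1,2,5,6,7,8} 20  {2,4,5,6,7,8} 15  {3,4,5,6,7,8} 6
  7 to go: {0,1,2,5,6,7,8} 35  {1,2,4,5,6,7,8} 35  {2,3,4,5,6,7,8} 21
  if 0:m drops first: 56 orders
  if 3:i drops first: 70 orders
heap linearizations: 126

126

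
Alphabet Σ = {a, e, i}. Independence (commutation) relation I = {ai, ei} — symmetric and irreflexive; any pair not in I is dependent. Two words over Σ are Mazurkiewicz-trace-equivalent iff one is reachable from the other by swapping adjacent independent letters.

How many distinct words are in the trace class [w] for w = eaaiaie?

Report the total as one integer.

drop 0:e onto floor
drop 1:a onto {0:e}
drop 2:a onto {1:a}
drop 3:i onto floor
drop 4:a onto {2:a}
drop 5:i onto {3:i}
drop 6:e onto {4:a}
ground layer = {0:e, 3:i}
drop-orders for the pieces not yet dropped (sum over which currently-grounded one goes next):
  1 to go: {5} 1  {6} 1
  2 to go: {3,5} 1  {4,6} 1  {5,6} 2
  3 to go: {2,4,6} 1  {3,5,6} 3  {4,5,6} 3
  4 to go: {1,2,4,6} 1  {2,4,5,6} 4  {3,4,5,6} 6
  5 to go: {0,1,2,4,6} 1  {1,2,4,5,6} 5  {2,3,4,5,6} 10
  if 0:e drops first: 15 orders
  if 3:i drops first: 6 orders
heap linearizations: 21

21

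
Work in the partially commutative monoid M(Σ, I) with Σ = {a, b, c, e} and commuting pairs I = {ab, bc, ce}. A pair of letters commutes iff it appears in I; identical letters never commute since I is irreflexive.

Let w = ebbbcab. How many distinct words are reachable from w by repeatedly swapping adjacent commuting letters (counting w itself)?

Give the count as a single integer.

0(e) covers ∅
1(b) covers 0:e
2(b) covers 1:b
3(b) covers 2:b
4(c) covers ∅
5(a) covers 0:e, 4:c
6(b) covers 3:b
floor of heap: 0:e, 4:c
completions by unplaced set U, small U first (add the entries for U minus each lowest piece of U):
  |U|=1: {5}:1  {6}:1
  |U|=2: {3,6}:1  {4,5}:1  {5,6}:2
  |U|=3: {2,3,6}:1  {3,5,6}:3  {4,5,6}:3
  |U|=4: {1,2,3,6}:1  {2,3,5,6}:4  {3,4,5,6}:6
  |U|=5: {1,2,3,5,6}:5  {2,3,4,5,6}:10
  start at 0(e): 15
  start at 4(c): 5
sum over floor = 20

20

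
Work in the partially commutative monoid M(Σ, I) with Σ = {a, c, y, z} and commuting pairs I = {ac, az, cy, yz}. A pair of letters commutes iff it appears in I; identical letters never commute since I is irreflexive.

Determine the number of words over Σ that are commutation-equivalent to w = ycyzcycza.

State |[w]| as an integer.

0(y) covers ∅
1(c) covers ∅
2(y) covers 0:y
3(z) covers 1:c
4(c) covers 3:z
5(y) covers 2:y
6(c) covers 4:c
7(z) covers 6:c
8(a) covers 5:y
floor of heap: 0:y, 1:c
completions by unplaced set U, small U first (add the entries for U minus each lowest piece of U):
  |U|=1: {7}:1  {8}:1
  |U|=2: {5,8}:1  {6,7}:1  {7,8}:2
  |U|=3: {2,5,8}:1  {4,6,7}:1  {5,7,8}:3  {6,7,8}:3
  |U|=4: {0,2,5,8}:1  {2,5,7,8}:4  {3,4,6,7}:1  {4,6,7,8}:4  {5,6,7,8}:6
  |U|=5: {0,2,5,7,8}:5  {1,3,4,6,7}:1  {2,5,6,7,8}:10  {3,4,6,7,8}:5  {4,5,6,7,8}:10
  |U|=6: {0,2,5,6,7,8}:15  {1,3,4,6,7,8}:6  {2,4,5,6,7,8}:20  {3,4,5,6,7,8}:15
  |U|=7: {0,2,4,5,6,7,8}:35  {1,3,4,5,6,7,8}:21  {2,3,4,5,6,7,8}:35
  start at 0(y): 56
  start at 1(c): 70
sum over floor = 126

126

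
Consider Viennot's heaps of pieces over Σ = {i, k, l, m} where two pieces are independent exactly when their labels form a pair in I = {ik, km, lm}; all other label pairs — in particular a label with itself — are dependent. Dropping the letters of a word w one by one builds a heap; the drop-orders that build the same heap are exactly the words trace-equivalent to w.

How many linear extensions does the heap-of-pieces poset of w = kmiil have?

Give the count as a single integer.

4

piece 0:k — minimal
piece 1:m — minimal
piece 2:i rests on {1:m}
piece 3:i rests on {2:i}
piece 4:l rests on {0:k, 3:i}
minimal pieces: {0:k, 1:m}
ways to finish when only these pieces remain (= sum over removing one remaining piece with nothing left below it):
  1 left: {4}→1
  2 left: {0,4}→1  {3,4}→1
  3 left: {0,3,4}→2  {2,3,4}→1
  placing 0:k first → 1 extensions
  placing 1:m first → 3 extensions
total linear extensions = 4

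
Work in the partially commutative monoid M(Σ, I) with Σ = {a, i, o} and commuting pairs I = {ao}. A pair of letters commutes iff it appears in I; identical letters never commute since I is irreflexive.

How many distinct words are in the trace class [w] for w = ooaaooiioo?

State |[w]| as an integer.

15

#0=o has no predecessor
#1=o depends on [0:o]
#2=a has no predecessor
#3=a depends on [2:a]
#4=o depends on [1:o]
#5=o depends on [4:o]
#6=i depends on [3:a, 5:o]
#7=i depends on [6:i]
#8=o depends on [7:i]
#9=o depends on [8:o]
sources: [0:o, 2:a]
N(rest) = Σ N(rest − s) over sources s of rest; N(one piece) = 1:
  size 1 → [9]=1
  size 2 → [8,9]=1
  size 3 → [7,8,9]=1
  size 4 → [6,7,8,9]=1
  size 5 → [3,6,7,8,9]=1  [5,6,7,8,9]=1
  size 6 → [2,3,6,7,8,9]=1  [3,5,6,7,8,9]=2  [4,5,6,7,8,9]=1
  size 7 → [1,4,5,6,7,8,9]=1  [2,3,5,6,7,8,9]=3  [3,4,5,6,7,8,9]=3
  size 8 → [0,1,4,5,6,7,8,9]=1  [1,3,4,5,6,7,8,9]=4  [2,3,4,5,6,7,8,9]=6
  first=0(o) contributes 10
  first=2(a) contributes 5
|[w]| = 15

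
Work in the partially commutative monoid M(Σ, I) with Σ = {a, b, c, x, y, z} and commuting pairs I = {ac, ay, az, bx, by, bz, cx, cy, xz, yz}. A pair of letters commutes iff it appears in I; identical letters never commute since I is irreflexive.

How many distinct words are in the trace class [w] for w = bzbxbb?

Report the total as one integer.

30

0(b) covers ∅
1(z) covers ∅
2(b) covers 0:b
3(x) covers ∅
4(b) covers 2:b
5(b) covers 4:b
floor of heap: 0:b, 1:z, 3:x
completions by unplaced set U, small U first (add the entries for U minus each lowest piece of U):
  |U|=1: {1}:1  {3}:1  {5}:1
  |U|=2: {1,3}:2  {1,5}:2  {3,5}:2  {4,5}:1
  |U|=3: {1,3,5}:6  {1,4,5}:3  {2,4,5}:1  {3,4,5}:3
  |U|=4: {0,2,4,5}:1  {1,2,4,5}:4  {1,3,4,5}:12  {2,3,4,5}:4
  start at 0(b): 20
  start at 1(z): 5
  start at 3(x): 5
sum over floor = 30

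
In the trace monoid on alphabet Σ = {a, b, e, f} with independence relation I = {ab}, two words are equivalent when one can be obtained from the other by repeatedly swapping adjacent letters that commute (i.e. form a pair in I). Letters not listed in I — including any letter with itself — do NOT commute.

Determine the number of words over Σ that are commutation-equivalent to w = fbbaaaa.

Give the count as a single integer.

drop 0:f onto floor
drop 1:b onto {0:f}
drop 2:b onto {1:b}
drop 3:a onto {0:f}
drop 4:a onto {3:a}
drop 5:a onto {4:a}
drop 6:a onto {5:a}
ground layer = {0:f}
drop-orders for the pieces not yet dropped (sum over which currently-grounded one goes next):
  1 to go: {2} 1  {6} 1
  2 to go: {1,2} 1  {2,6} 2  {5,6} 1
  3 to go: {1,2,6} 3  {2,5,6} 3  {4,5,6} 1
  4 to go: {1,2,5,6} 6  {2,4,5,6} 4  {3,4,5,6} 1
  5 to go: {1,2,4,5,6} 10  {2,3,4,5,6} 5
  if 0:f drops first: 15 orders

15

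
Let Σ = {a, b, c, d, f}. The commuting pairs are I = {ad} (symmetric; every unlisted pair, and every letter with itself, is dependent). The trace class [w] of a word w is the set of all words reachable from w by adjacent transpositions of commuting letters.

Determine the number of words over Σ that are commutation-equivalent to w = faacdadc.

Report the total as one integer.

piece 0:f — minimal
piece 1:a rests on {0:f}
piece 2:a rests on {1:a}
piece 3:c rests on {2:a}
piece 4:d rests on {3:c}
piece 5:a rests on {3:c}
piece 6:d rests on {4:d}
piece 7:c rests on {5:a, 6:d}
minimal pieces: {0:f}
ways to finish when only these pieces remain (= sum over removing one remaining piece with nothing left below it):
  1 left: {7}→1
  2 left: {5,7}→1  {6,7}→1
  3 left: {4,6,7}→1  {5,6,7}→2
  4 left: {4,5,6,7}→3
  5 left: {3,4,5,6,7}→3
  6 left: {2,3,4,5,6,7}→3
  placing 0:f first → 3 extensions

3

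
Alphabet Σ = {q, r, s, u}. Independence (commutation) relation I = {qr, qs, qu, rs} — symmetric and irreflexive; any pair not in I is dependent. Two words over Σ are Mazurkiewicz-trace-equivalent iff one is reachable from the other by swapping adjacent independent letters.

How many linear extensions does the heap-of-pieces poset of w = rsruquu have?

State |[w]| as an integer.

0(r) covers ∅
1(s) covers ∅
2(r) covers 0:r
3(u) covers 1:s, 2:r
4(q) covers ∅
5(u) covers 3:u
6(u) covers 5:u
floor of heap: 0:r, 1:s, 4:q
completions by unplaced set U, small U first (add the entries for U minus each lowest piece of U):
  |U|=1: {4}:1  {6}:1
  |U|=2: {4,6}:2  {5,6}:1
  |U|=3: {3,5,6}:1  {4,5,6}:3
  |U|=4: {1,3,5,6}:1  {2,3,5,6}:1  {3,4,5,6}:4
  |U|=5: {0,2,3,5,6}:1  {1,2,3,5,6}:2  {1,3,4,5,6}:5  {2,3,4,5,6}:5
  start at 0(r): 12
  start at 1(s): 6
  start at 4(q): 3
sum over floor = 21

21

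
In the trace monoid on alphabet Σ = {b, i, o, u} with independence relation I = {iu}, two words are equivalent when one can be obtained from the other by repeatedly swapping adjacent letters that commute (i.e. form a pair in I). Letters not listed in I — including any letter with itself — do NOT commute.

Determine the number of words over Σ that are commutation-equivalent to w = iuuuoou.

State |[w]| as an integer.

4

drop 0:i onto floor
drop 1:u onto floor
drop 2:u onto {1:u}
drop 3:u onto {2:u}
drop 4:o onto {0:i, 3:u}
drop 5:o onto {4:o}
drop 6:u onto {5:o}
ground layer = {0:i, 1:u}
drop-orders for the pieces not yet dropped (sum over which currently-grounded one goes next):
  1 to go: {6} 1
  2 to go: {5,6} 1
  3 to go: {4,5,6} 1
  4 to go: {0,4,5,6} 1  {3,4,5,6} 1
  5 to go: {0,3,4,5,6} 2  {2,3,4,5,6} 1
  if 0:i drops first: 1 orders
  if 1:u drops first: 3 orders
heap linearizations: 4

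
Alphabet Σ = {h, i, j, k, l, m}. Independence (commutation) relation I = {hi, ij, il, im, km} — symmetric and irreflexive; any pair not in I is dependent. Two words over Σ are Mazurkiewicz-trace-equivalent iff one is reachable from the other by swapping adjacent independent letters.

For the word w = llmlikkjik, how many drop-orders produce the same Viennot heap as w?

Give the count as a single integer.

10

piece 0:l — minimal
piece 1:l rests on {0:l}
piece 2:m rests on {1:l}
piece 3:l rests on {2:m}
piece 4:i — minimal
piece 5:k rests on {3:l, 4:i}
piece 6:k rests on {5:k}
piece 7:j rests on {6:k}
piece 8:i rests on {6:k}
piece 9:k rests on {7:j, 8:i}
minimal pieces: {0:l, 4:i}
ways to finish when only these pieces remain (= sum over removing one remaining piece with nothing left below it):
  1 left: {9}→1
  2 left: {7,9}→1  {8,9}→1
  3 left: {7,8,9}→2
  4 left: {6,7,8,9}→2
  5 left: {5,6,7,8,9}→2
  6 left: {3,5,6,7,8,9}→2  {4,5,6,7,8,9}→2
  7 left: {2,3,5,6,7,8,9}→2  {3,4,5,6,7,8,9}→4
  8 left: {1,2,3,5,6,7,8,9}→2  {2,3,4,5,6,7,8,9}→6
  placing 0:l first → 8 extensions
  placing 4:i first → 2 extensions
total linear extensions = 10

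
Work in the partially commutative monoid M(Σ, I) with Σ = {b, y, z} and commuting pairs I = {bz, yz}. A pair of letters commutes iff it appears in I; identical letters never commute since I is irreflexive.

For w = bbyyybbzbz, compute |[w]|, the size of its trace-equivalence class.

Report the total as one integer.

45

piece 0:b — minimal
piece 1:b rests on {0:b}
piece 2:y rests on {1:b}
piece 3:y rests on {2:y}
piece 4:y rests on {3:y}
piece 5:b rests on {4:y}
piece 6:b rests on {5:b}
piece 7:z — minimal
piece 8:b rests on {6:b}
piece 9:z rests on {7:z}
minimal pieces: {0:b, 7:z}
ways to finish when only these pieces remain (= sum over removing one remaining piece with nothing left below it):
  1 left: {8}→1  {9}→1
  2 left: {6,8}→1  {7,9}→1  {8,9}→2
  3 left: {5,6,8}→1  {6,8,9}→3  {7,8,9}→3
  4 left: {4,5,6,8}→1  {5,6,8,9}→4  {6,7,8,9}→6
  5 left: {3,4,5,6,8}→1  {4,5,6,8,9}→5  {5,6,7,8,9}→10
  6 left: {2,3,4,5,6,8}→1  {3,4,5,6,8,9}→6  {4,5,6,7,8,9}→15
  7 left: {1,2,3,4,5,6,8}→1  {2,3,4,5,6,8,9}→7  {3,4,5,6,7,8,9}→21
  8 left: {0,1,2,3,4,5,6,8}→1  {1,2,3,4,5,6,8,9}→8  {2,3,4,5,6,7,8,9}→28
  placing 0:b first → 36 extensions
  placing 7:z first → 9 extensions
total linear extensions = 45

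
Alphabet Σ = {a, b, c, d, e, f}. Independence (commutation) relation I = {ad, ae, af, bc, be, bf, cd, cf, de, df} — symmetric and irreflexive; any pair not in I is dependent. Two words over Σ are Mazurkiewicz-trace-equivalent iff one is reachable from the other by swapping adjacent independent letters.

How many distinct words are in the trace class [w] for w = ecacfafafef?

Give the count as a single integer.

186

piece 0:e — minimal
piece 1:c rests on {0:e}
piece 2:a rests on {1:c}
piece 3:c rests on {2:a}
piece 4:f rests on {0:e}
piece 5:a rests on {3:c}
piece 6:f rests on {4:f}
piece 7:a rests on {5:a}
piece 8:f rests on {6:f}
piece 9:e rests on {3:c, 8:f}
piece 10:f rests on {9:e}
minimal pieces: {0:e}
ways to finish when only these pieces remain (= sum over removing one remaining piece with nothing left below it):
  1 left: {7}→1  {10}→1
  2 left: {5,7}→1  {7,10}→2  {9,10}→1
  3 left: {5,7,10}→3  {7,9,10}→3  {8,9,10}→1
  4 left: {5,7,9,10}→6  {6,8,9,10}→1  {7,8,9,10}→4
  5 left: {3,5,7,9,10}→6  {4,6,8,9,10}→1  {5,7,8,9,10}→10  {6,7,8,9,10}→5
  6 left: {2,3,5,7,9,10}→6  {3,5,7,8,9,10}→16  {4,6,7,8,9,10}→6  {5,6,7,8,9,10}→15
  7 left: {1,2,3,5,7,9,10}→6  {2,3,5,7,8,9,10}→22  {3,5,6,7,8,9,10}→31  {4,5,6,7,8,9,10}→21
  8 left: {1,2,3,5,7,8,9,10}→28  {2,3,5,6,7,8,9,10}→53  {3,4,5,6,7,8,9,10}→52
  9 left: {1,2,3,5,6,7,8,9,10}→81  {2,3,4,5,6,7,8,9,10}→105
  placing 0:e first → 186 extensions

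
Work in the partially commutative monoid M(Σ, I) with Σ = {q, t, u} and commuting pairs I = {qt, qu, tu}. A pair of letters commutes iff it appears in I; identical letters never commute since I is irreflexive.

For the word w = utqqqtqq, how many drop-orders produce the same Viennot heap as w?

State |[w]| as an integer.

168

#0=u has no predecessor
#1=t has no predecessor
#2=q has no predecessor
#3=q depends on [2:q]
#4=q depends on [3:q]
#5=t depends on [1:t]
#6=q depends on [4:q]
#7=q depends on [6:q]
sources: [0:u, 1:t, 2:q]
N(rest) = Σ N(rest − s) over sources s of rest; N(one piece) = 1:
  size 1 → [0]=1  [5]=1  [7]=1
  size 2 → [0,5]=2  [0,7]=2  [1,5]=1  [5,7]=2  [6,7]=1
  size 3 → [0,1,5]=3  [0,5,7]=6  [0,6,7]=3  [1,5,7]=3  [4,6,7]=1  [5,6,7]=3
  size 4 → [0,1,5,7]=12  [0,4,6,7]=4  [0,5,6,7]=12  [1,5,6,7]=6  [3,4,6,7]=1  [4,5,6,7]=4
  size 5 → [0,1,5,6,7]=30  [0,3,4,6,7]=5  [0,4,5,6,7]=20  [1,4,5,6,7]=10  [2,3,4,6,7]=1  [3,4,5,6,7]=5
  size 6 → [0,1,4,5,6,7]=60  [0,2,3,4,6,7]=6  [0,3,4,5,6,7]=30  [1,3,4,5,6,7]=15  [2,3,4,5,6,7]=6
  first=0(u) contributes 21
  first=1(t) contributes 42
  first=2(q) contributes 105
|[w]| = 168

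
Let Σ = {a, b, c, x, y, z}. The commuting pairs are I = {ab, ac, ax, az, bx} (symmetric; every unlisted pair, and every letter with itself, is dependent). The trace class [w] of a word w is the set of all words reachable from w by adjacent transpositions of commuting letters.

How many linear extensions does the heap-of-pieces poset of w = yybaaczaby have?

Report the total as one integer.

35

piece 0:y — minimal
piece 1:y rests on {0:y}
piece 2:b rests on {1:y}
piece 3:a rests on {1:y}
piece 4:a rests on {3:a}
piece 5:c rests on {2:b}
piece 6:z rests on {5:c}
piece 7:a rests on {4:a}
piece 8:b rests on {6:z}
piece 9:y rests on {7:a, 8:b}
minimal pieces: {0:y}
ways to finish when only these pieces remain (= sum over removing one remaining piece with nothing left below it):
  1 left: {9}→1
  2 left: {7,9}→1  {8,9}→1
  3 left: {4,7,9}→1  {6,8,9}→1  {7,8,9}→2
  4 left: {3,4,7,9}→1  {4,7,8,9}→3  {5,6,8,9}→1  {6,7,8,9}→3
  5 left: {2,5,6,8,9}→1  {3,4,7,8,9}→4  {4,6,7,8,9}→6  {5,6,7,8,9}→4
  6 left: {2,5,6,7,8,9}→5  {3,4,6,7,8,9}→10  {4,5,6,7,8,9}→10
  7 left: {2,4,5,6,7,8,9}→15  {3,4,5,6,7,8,9}→20
  8 left: {2,3,4,5,6,7,8,9}→35
  placing 0:y first → 35 extensions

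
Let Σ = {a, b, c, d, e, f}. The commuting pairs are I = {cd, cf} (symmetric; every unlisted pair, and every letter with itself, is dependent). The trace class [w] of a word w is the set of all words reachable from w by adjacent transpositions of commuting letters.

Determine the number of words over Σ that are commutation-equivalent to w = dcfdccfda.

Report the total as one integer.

drop 0:d onto floor
drop 1:c onto floor
drop 2:f onto {0:d}
drop 3:d onto {2:f}
drop 4:c onto {1:c}
drop 5:c onto {4:c}
drop 6:f onto {3:d}
drop 7:d onto {6:f}
drop 8:a onto {5:c, 7:d}
ground layer = {0:d, 1:c}
drop-orders for the pieces not yet dropped (sum over which currently-grounded one goes next):
  1 to go: {8} 1
  2 to go: {5,8} 1  {7,8} 1
  3 to go: {4,5,8} 1  {5,7,8} 2  {6,7,8} 1
  4 to go: {1,4,5,8} 1  {3,6,7,8} 1  {4,5,7,8} 3  {5,6,7,8} 3
  5 to go: {1,4,5,7,8} 4  {2,3,6,7,8} 1  {3,5,6,7,8} 4  {4,5,6,7,8} 6
  6 to go: {0,2,3,6,7,8} 1  {1,4,5,6,7,8} 10  {2,3,5,6,7,8} 5  {3,4,5,6,7,8} 10
  7 to go: {0,2,3,5,6,7,8} 6  {1,3,4,5,6,7,8} 20  {2,3,4,5,6,7,8} 15
  if 0:d drops first: 35 orders
  if 1:c drops first: 21 orders
heap linearizations: 56

56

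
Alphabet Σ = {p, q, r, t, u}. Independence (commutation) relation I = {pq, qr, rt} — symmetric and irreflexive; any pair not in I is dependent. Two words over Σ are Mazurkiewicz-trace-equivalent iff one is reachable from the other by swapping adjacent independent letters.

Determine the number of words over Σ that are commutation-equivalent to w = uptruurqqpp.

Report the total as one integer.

drop 0:u onto floor
drop 1:p onto {0:u}
drop 2:t onto {1:p}
drop 3:r onto {1:p}
drop 4:u onto {2:t, 3:r}
drop 5:u onto {4:u}
drop 6:r onto {5:u}
drop 7:q onto {5:u}
drop 8:q onto {7:q}
drop 9:p onto {6:r}
drop 10:p onto {9:p}
ground layer = {0:u}
drop-orders for the pieces not yet dropped (sum over which currently-grounded one goes next):
  1 to go: {8} 1  {10} 1
  2 to go: {7,8} 1  {8,10} 2  {9,10} 1
  3 to go: {6,9,10} 1  {7,8,10} 3  {8,9,10} 3
  4 to go: {6,8,9,10} 4  {7,8,9,10} 6
  5 to go: {6,7,8,9,10} 10
  6 to go: {5,6,7,8,9,10} 10
  7 to go: {4,5,6,7,8,9,10} 10
  8 to go: {2,4,5,6,7,8,9,10} 10  {3,4,5,6,7,8,9,10} 10
  9 to go: {2,3,4,5,6,7,8,9,10} 20
  if 0:u drops first: 20 orders

20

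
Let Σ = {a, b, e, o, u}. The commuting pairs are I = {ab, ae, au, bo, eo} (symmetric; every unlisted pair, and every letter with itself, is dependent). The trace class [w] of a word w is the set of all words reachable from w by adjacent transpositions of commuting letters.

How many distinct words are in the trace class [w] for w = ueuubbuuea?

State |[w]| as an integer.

#0=u has no predecessor
#1=e depends on [0:u]
#2=u depends on [1:e]
#3=u depends on [2:u]
#4=b depends on [3:u]
#5=b depends on [4:b]
#6=u depends on [5:b]
#7=u depends on [6:u]
#8=e depends on [7:u]
#9=a has no predecessor
sources: [0:u, 9:a]
N(rest) = Σ N(rest − s) over sources s of rest; N(one piece) = 1:
  size 1 → [8]=1  [9]=1
  size 2 → [7,8]=1  [8,9]=2
  size 3 → [6,7,8]=1  [7,8,9]=3
  size 4 → [5,6,7,8]=1  [6,7,8,9]=4
  size 5 → [4,5,6,7,8]=1  [5,6,7,8,9]=5
  size 6 → [3,4,5,6,7,8]=1  [4,5,6,7,8,9]=6
  size 7 → [2,3,4,5,6,7,8]=1  [3,4,5,6,7,8,9]=7
  size 8 → [1,2,3,4,5,6,7,8]=1  [2,3,4,5,6,7,8,9]=8
  first=0(u) contributes 9
  first=9(a) contributes 1
|[w]| = 10

10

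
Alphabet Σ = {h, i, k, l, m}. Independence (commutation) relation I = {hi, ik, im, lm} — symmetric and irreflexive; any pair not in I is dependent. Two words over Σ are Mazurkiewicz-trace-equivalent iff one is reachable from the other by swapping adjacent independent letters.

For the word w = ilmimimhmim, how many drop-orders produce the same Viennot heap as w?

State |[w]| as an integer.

381

piece 0:i — minimal
piece 1:l rests on {0:i}
piece 2:m — minimal
piece 3:i rests on {1:l}
piece 4:m rests on {2:m}
piece 5:i rests on {3:i}
piece 6:m rests on {4:m}
piece 7:h rests on {1:l, 6:m}
piece 8:m rests on {7:h}
piece 9:i rests on {5:i}
piece 10:m rests on {8:m}
minimal pieces: {0:i, 2:m}
ways to finish when only these pieces remain (= sum over removing one remaining piece with nothing left below it):
  1 left: {9}→1  {10}→1
  2 left: {5,9}→1  {8,10}→1  {9,10}→2
  3 left: {3,5,9}→1  {5,9,10}→3  {7,8,10}→1  {8,9,10}→3
  4 left: {3,5,9,10}→4  {5,8,9,10}→6  {6,7,8,10}→1  {7,8,9,10}→4
  5 left: {3,5,8,9,10}→10  {4,6,7,8,10}→1  {5,7,8,9,10}→10  {6,7,8,9,10}→5
  6 left: {2,4,6,7,8,10}→1  {3,5,7,8,9,10}→20  {4,6,7,8,9,10}→6  {5,6,7,8,9,10}→15
  7 left: {1,3,5,7,8,9,10}→20  {2,4,6,7,8,9,10}→7  {3,5,6,7,8,9,10}→35  {4,5,6,7,8,9,10}→21
  8 left: {0,1,3,5,7,8,9,10}→20  {1,3,5,6,7,8,9,10}→55  {2,4,5,6,7,8,9,10}→28  {3,4,5,6,7,8,9,10}→56
  9 left: {0,1,3,5,6,7,8,9,10}→75  {1,3,4,5,6,7,8,9,10}→111  {2,3,4,5,6,7,8,9,10}→84
  placing 0:i first → 195 extensions
  placing 2:m first → 186 extensions
total linear extensions = 381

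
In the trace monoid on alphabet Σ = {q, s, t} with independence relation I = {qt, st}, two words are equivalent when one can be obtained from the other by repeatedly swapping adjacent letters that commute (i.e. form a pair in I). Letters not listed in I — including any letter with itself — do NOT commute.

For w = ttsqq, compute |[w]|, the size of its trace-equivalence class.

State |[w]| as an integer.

#0=t has no predecessor
#1=t depends on [0:t]
#2=s has no predecessor
#3=q depends on [2:s]
#4=q depends on [3:q]
sources: [0:t, 2:s]
N(rest) = Σ N(rest − s) over sources s of rest; N(one piece) = 1:
  size 1 → [1]=1  [4]=1
  size 2 → [0,1]=1  [1,4]=2  [3,4]=1
  size 3 → [0,1,4]=3  [1,3,4]=3  [2,3,4]=1
  first=0(t) contributes 4
  first=2(s) contributes 6
|[w]| = 10

10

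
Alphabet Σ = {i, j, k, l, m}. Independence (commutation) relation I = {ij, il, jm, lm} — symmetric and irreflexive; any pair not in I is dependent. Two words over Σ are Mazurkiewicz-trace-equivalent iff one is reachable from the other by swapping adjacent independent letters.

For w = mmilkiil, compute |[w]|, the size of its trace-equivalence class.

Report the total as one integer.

12

drop 0:m onto floor
drop 1:m onto {0:m}
drop 2:i onto {1:m}
drop 3:l onto floor
drop 4:k onto {2:i, 3:l}
drop 5:i onto {4:k}
drop 6:i onto {5:i}
drop 7:l onto {4:k}
ground layer = {0:m, 3:l}
drop-orders for the pieces not yet dropped (sum over which currently-grounded one goes next):
  1 to go: {6} 1  {7} 1
  2 to go: {5,6} 1  {6,7} 2
  3 to go: {5,6,7} 3
  4 to go: {4,5,6,7} 3
  5 to go: {2,4,5,6,7} 3  {3,4,5,6,7} 3
  6 to go: {1,2,4,5,6,7} 3  {2,3,4,5,6,7} 6
  if 0:m drops first: 9 orders
  if 3:l drops first: 3 orders
heap linearizations: 12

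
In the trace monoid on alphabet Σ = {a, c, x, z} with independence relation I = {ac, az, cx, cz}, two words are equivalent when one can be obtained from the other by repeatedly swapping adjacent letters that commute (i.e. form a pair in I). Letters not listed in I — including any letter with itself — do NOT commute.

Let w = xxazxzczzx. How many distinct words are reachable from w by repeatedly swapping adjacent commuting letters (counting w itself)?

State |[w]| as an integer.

20

#0=x has no predecessor
#1=x depends on [0:x]
#2=a depends on [1:x]
#3=z depends on [1:x]
#4=x depends on [2:a, 3:z]
#5=z depends on [4:x]
#6=c has no predecessor
#7=z depends on [5:z]
#8=z depends on [7:z]
#9=x depends on [8:z]
sources: [0:x, 6:c]
N(rest) = Σ N(rest − s) over sources s of rest; N(one piece) = 1:
  size 1 → [6]=1  [9]=1
  size 2 → [6,9]=2  [8,9]=1
  size 3 → [6,8,9]=3  [7,8,9]=1
  size 4 → [5,7,8,9]=1  [6,7,8,9]=4
  size 5 → [4,5,7,8,9]=1  [5,6,7,8,9]=5
  size 6 → [2,4,5,7,8,9]=1  [3,4,5,7,8,9]=1  [4,5,6,7,8,9]=6
  size 7 → [2,3,4,5,7,8,9]=2  [2,4,5,6,7,8,9]=7  [3,4,5,6,7,8,9]=7
  size 8 → [1,2,3,4,5,7,8,9]=2  [2,3,4,5,6,7,8,9]=16
  first=0(x) contributes 18
  first=6(c) contributes 2
|[w]| = 20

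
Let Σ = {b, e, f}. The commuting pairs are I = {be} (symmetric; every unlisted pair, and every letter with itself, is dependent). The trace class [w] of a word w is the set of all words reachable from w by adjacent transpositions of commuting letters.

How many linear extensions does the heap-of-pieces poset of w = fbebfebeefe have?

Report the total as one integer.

12

#0=f has no predecessor
#1=b depends on [0:f]
#2=e depends on [0:f]
#3=b depends on [1:b]
#4=f depends on [2:e, 3:b]
#5=e depends on [4:f]
#6=b depends on [4:f]
#7=e depends on [5:e]
#8=e depends on [7:e]
#9=f depends on [6:b, 8:e]
#10=e depends on [9:f]
sources: [0:f]
N(rest) = Σ N(rest − s) over sources s of rest; N(one piece) = 1:
  size 1 → [10]=1
  size 2 → [9,10]=1
  size 3 → [6,9,10]=1  [8,9,10]=1
  size 4 → [6,8,9,10]=2  [7,8,9,10]=1
  size 5 → [5,7,8,9,10]=1  [6,7,8,9,10]=3
  size 6 → [5,6,7,8,9,10]=4
  size 7 → [4,5,6,7,8,9,10]=4
  size 8 → [2,4,5,6,7,8,9,10]=4  [3,4,5,6,7,8,9,10]=4
  size 9 → [1,3,4,5,6,7,8,9,10]=4  [2,3,4,5,6,7,8,9,10]=8
  first=0(f) contributes 12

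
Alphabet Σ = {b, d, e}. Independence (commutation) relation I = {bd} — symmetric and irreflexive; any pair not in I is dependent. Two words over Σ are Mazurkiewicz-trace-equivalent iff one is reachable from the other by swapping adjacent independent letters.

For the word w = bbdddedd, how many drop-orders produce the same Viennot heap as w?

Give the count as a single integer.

10

#0=b has no predecessor
#1=b depends on [0:b]
#2=d has no predecessor
#3=d depends on [2:d]
#4=d depends on [3:d]
#5=e depends on [1:b, 4:d]
#6=d depends on [5:e]
#7=d depends on [6:d]
sources: [0:b, 2:d]
N(rest) = Σ N(rest − s) over sources s of rest; N(one piece) = 1:
  size 1 → [7]=1
  size 2 → [6,7]=1
  size 3 → [5,6,7]=1
  size 4 → [1,5,6,7]=1  [4,5,6,7]=1
  size 5 → [0,1,5,6,7]=1  [1,4,5,6,7]=2  [3,4,5,6,7]=1
  size 6 → [0,1,4,5,6,7]=3  [1,3,4,5,6,7]=3  [2,3,4,5,6,7]=1
  first=0(b) contributes 4
  first=2(d) contributes 6
|[w]| = 10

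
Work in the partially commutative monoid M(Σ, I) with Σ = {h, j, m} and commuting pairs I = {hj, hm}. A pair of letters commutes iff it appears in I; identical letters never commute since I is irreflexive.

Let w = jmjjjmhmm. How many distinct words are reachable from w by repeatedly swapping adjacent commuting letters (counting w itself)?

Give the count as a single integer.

9

#0=j has no predecessor
#1=m depends on [0:j]
#2=j depends on [1:m]
#3=j depends on [2:j]
#4=j depends on [3:j]
#5=m depends on [4:j]
#6=h has no predecessor
#7=m depends on [5:m]
#8=m depends on [7:m]
sources: [0:j, 6:h]
N(rest) = Σ N(rest − s) over sources s of rest; N(one piece) = 1:
  size 1 → [6]=1  [8]=1
  size 2 → [6,8]=2  [7,8]=1
  size 3 → [5,7,8]=1  [6,7,8]=3
  size 4 → [4,5,7,8]=1  [5,6,7,8]=4
  size 5 → [3,4,5,7,8]=1  [4,5,6,7,8]=5
  size 6 → [2,3,4,5,7,8]=1  [3,4,5,6,7,8]=6
  size 7 → [1,2,3,4,5,7,8]=1  [2,3,4,5,6,7,8]=7
  first=0(j) contributes 8
  first=6(h) contributes 1
|[w]| = 9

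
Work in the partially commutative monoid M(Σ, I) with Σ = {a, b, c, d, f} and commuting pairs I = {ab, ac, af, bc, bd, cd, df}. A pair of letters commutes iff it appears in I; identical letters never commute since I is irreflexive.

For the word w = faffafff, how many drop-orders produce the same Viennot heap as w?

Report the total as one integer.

#0=f has no predecessor
#1=a has no predecessor
#2=f depends on [0:f]
#3=f depends on [2:f]
#4=a depends on [1:a]
#5=f depends on [3:f]
#6=f depends on [5:f]
#7=f depends on [6:f]
sources: [0:f, 1:a]
N(rest) = Σ N(rest − s) over sources s of rest; N(one piece) = 1:
  size 1 → [4]=1  [7]=1
  size 2 → [1,4]=1  [4,7]=2  [6,7]=1
  size 3 → [1,4,7]=3  [4,6,7]=3  [5,6,7]=1
  size 4 → [1,4,6,7]=6  [3,5,6,7]=1  [4,5,6,7]=4
  size 5 → [1,4,5,6,7]=10  [2,3,5,6,7]=1  [3,4,5,6,7]=5
  size 6 → [0,2,3,5,6,7]=1  [1,3,4,5,6,7]=15  [2,3,4,5,6,7]=6
  first=0(f) contributes 21
  first=1(a) contributes 7
|[w]| = 28

28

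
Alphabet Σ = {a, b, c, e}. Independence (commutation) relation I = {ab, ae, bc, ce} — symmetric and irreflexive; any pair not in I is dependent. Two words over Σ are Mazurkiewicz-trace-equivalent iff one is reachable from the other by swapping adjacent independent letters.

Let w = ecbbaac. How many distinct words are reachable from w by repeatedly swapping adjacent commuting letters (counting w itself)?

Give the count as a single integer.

35

drop 0:e onto floor
drop 1:c onto floor
drop 2:b onto {0:e}
drop 3:b onto {2:b}
drop 4:a onto {1:c}
drop 5:a onto {4:a}
drop 6:c onto {5:a}
ground layer = {0:e, 1:c}
drop-orders for the pieces not yet dropped (sum over which currently-grounded one goes next):
  1 to go: {3} 1  {6} 1
  2 to go: {2,3} 1  {3,6} 2  {5,6} 1
  3 to go: {0,2,3} 1  {2,3,6} 3  {3,5,6} 3  {4,5,6} 1
  4 to go: {0,2,3,6} 4  {1,4,5,6} 1  {2,3,5,6} 6  {3,4,5,6} 4
  5 to go: {0,2,3,5,6} 10  {1,3,4,5,6} 5  {2,3,4,5,6} 10
  if 0:e drops first: 15 orders
  if 1:c drops first: 20 orders
heap linearizations: 35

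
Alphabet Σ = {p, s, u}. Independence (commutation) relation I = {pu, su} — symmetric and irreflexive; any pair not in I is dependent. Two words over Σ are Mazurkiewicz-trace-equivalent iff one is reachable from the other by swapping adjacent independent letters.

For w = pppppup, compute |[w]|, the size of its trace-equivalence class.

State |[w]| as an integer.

7

#0=p has no predecessor
#1=p depends on [0:p]
#2=p depends on [1:p]
#3=p depends on [2:p]
#4=p depends on [3:p]
#5=u has no predecessor
#6=p depends on [4:p]
sources: [0:p, 5:u]
N(rest) = Σ N(rest − s) over sources s of rest; N(one piece) = 1:
  size 1 → [5]=1  [6]=1
  size 2 → [4,6]=1  [5,6]=2
  size 3 → [3,4,6]=1  [4,5,6]=3
  size 4 → [2,3,4,6]=1  [3,4,5,6]=4
  size 5 → [1,2,3,4,6]=1  [2,3,4,5,6]=5
  first=0(p) contributes 6
  first=5(u) contributes 1
|[w]| = 7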